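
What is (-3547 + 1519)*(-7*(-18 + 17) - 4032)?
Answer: 8162700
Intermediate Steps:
(-3547 + 1519)*(-7*(-18 + 17) - 4032) = -2028*(-7*(-1) - 4032) = -2028*(7 - 4032) = -2028*(-4025) = 8162700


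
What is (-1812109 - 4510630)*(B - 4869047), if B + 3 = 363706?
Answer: 28486114217216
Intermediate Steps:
B = 363703 (B = -3 + 363706 = 363703)
(-1812109 - 4510630)*(B - 4869047) = (-1812109 - 4510630)*(363703 - 4869047) = -6322739*(-4505344) = 28486114217216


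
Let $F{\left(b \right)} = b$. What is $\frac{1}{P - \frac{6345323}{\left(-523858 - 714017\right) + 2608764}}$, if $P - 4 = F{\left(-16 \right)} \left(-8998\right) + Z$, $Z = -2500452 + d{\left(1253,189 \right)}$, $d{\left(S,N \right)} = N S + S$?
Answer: $- \frac{1370889}{2904111311813} \approx -4.7205 \cdot 10^{-7}$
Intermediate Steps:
$d{\left(S,N \right)} = S + N S$
$Z = -2262382$ ($Z = -2500452 + 1253 \left(1 + 189\right) = -2500452 + 1253 \cdot 190 = -2500452 + 238070 = -2262382$)
$P = -2118410$ ($P = 4 - 2118414 = -2118410$)
$\frac{1}{P - \frac{6345323}{\left(-523858 - 714017\right) + 2608764}} = \frac{1}{-2118410 - \frac{6345323}{\left(-523858 - 714017\right) + 2608764}} = \frac{1}{-2118410 - \frac{6345323}{-1237875 + 2608764}} = \frac{1}{-2118410 - \frac{6345323}{1370889}} = \frac{1}{- \frac{2904111311813}{1370889}} = - \frac{1370889}{2904111311813}$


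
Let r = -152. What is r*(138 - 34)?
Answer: -15808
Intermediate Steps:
r*(138 - 34) = -152*(138 - 34) = -152*104 = -15808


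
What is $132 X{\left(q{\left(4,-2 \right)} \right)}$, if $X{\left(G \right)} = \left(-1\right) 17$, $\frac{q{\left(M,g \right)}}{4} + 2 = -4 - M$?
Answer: $-2244$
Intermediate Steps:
$q{\left(M,g \right)} = -24 - 4 M$ ($q{\left(M,g \right)} = -8 + 4 \left(-4 - M\right) = -8 - \left(16 + 4 M\right) = -24 - 4 M$)
$X{\left(G \right)} = -17$
$132 X{\left(q{\left(4,-2 \right)} \right)} = 132 \left(-17\right) = -2244$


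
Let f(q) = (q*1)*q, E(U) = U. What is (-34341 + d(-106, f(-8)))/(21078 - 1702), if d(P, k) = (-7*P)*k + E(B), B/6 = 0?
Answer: 13147/19376 ≈ 0.67852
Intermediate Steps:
B = 0 (B = 6*0 = 0)
f(q) = q**2 (f(q) = q*q = q**2)
d(P, k) = -7*P*k (d(P, k) = (-7*P)*k + 0 = -7*P*k + 0 = -7*P*k)
(-34341 + d(-106, f(-8)))/(21078 - 1702) = (-34341 - 7*(-106)*(-8)**2)/(21078 - 1702) = (-34341 - 7*(-106)*64)/19376 = (-34341 + 47488)*(1/19376) = 13147*(1/19376) = 13147/19376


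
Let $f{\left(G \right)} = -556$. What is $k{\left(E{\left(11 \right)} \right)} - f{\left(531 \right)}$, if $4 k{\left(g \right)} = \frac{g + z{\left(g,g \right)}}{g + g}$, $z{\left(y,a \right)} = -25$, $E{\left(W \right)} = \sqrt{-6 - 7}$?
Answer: $\frac{4449}{8} + \frac{25 i \sqrt{13}}{104} \approx 556.13 + 0.86672 i$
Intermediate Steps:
$E{\left(W \right)} = i \sqrt{13}$ ($E{\left(W \right)} = \sqrt{-13} = i \sqrt{13}$)
$k{\left(g \right)} = \frac{-25 + g}{8 g}$ ($k{\left(g \right)} = \frac{\left(g - 25\right) \frac{1}{g + g}}{4} = \frac{\left(-25 + g\right) \frac{1}{2 g}}{4} = \frac{\frac{1}{2} \frac{1}{g} \left(-25 + g\right)}{4} = \frac{-25 + g}{8 g}$)
$k{\left(E{\left(11 \right)} \right)} - f{\left(531 \right)} = \frac{-25 + i \sqrt{13}}{8 i \sqrt{13}} - -556 = \frac{- \frac{i \sqrt{13}}{13} \left(-25 + i \sqrt{13}\right)}{8} + 556 = - \frac{i \sqrt{13} \left(-25 + i \sqrt{13}\right)}{104} + 556 = 556 - \frac{i \sqrt{13} \left(-25 + i \sqrt{13}\right)}{104}$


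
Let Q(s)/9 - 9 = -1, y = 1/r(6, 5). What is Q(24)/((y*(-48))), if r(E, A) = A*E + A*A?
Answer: -165/2 ≈ -82.500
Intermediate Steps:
r(E, A) = A**2 + A*E (r(E, A) = A*E + A**2 = A**2 + A*E)
y = 1/55 (y = 1/(5*(5 + 6)) = 1/(5*11) = 1/55 ≈ 0.018182)
Q(s) = 72 (Q(s) = 81 + 9*(-1) = 81 - 9 = 72)
Q(24)/((y*(-48))) = 72/(((1/55)*(-48))) = 72/(-48/55) = 72*(-55/48) = -165/2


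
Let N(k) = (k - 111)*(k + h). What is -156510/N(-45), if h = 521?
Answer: 26085/12376 ≈ 2.1077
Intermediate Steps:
N(k) = (-111 + k)*(521 + k) (N(k) = (k - 111)*(k + 521) = (-111 + k)*(521 + k))
-156510/N(-45) = -156510/(-57831 + (-45)² + 410*(-45)) = -156510/(-57831 + 2025 - 18450) = -156510/(-74256) = -156510*(-1/74256) = 26085/12376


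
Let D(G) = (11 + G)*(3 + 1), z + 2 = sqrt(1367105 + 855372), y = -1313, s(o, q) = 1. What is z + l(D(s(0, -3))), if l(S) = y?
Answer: -1315 + sqrt(2222477) ≈ 175.80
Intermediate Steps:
z = -2 + sqrt(2222477) (z = -2 + sqrt(1367105 + 855372) = -2 + sqrt(2222477) ≈ 1488.8)
D(G) = 44 + 4*G (D(G) = (11 + G)*4 = 44 + 4*G)
l(S) = -1313
z + l(D(s(0, -3))) = (-2 + sqrt(2222477)) - 1313 = -1315 + sqrt(2222477)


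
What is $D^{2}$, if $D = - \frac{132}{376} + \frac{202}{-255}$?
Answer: $\frac{750924409}{574560900} \approx 1.307$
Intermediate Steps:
$D = - \frac{27403}{23970}$ ($D = \left(-132\right) \frac{1}{376} + 202 \left(- \frac{1}{255}\right) = - \frac{33}{94} - \frac{202}{255} = - \frac{27403}{23970} \approx -1.1432$)
$D^{2} = \left(- \frac{27403}{23970}\right)^{2} = \frac{750924409}{574560900}$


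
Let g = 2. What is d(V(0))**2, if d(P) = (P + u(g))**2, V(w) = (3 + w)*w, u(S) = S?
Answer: 16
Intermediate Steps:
V(w) = w*(3 + w)
d(P) = (2 + P)**2 (d(P) = (P + 2)**2 = (2 + P)**2)
d(V(0))**2 = ((2 + 0*(3 + 0))**2)**2 = ((2 + 0*3)**2)**2 = ((2 + 0)**2)**2 = (2**2)**2 = 4**2 = 16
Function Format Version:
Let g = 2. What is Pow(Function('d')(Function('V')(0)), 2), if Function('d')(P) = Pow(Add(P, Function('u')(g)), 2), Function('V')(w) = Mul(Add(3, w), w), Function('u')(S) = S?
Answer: 16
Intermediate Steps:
Function('V')(w) = Mul(w, Add(3, w))
Function('d')(P) = Pow(Add(2, P), 2) (Function('d')(P) = Pow(Add(P, 2), 2) = Pow(Add(2, P), 2))
Pow(Function('d')(Function('V')(0)), 2) = Pow(Pow(Add(2, Mul(0, Add(3, 0))), 2), 2) = Pow(Pow(Add(2, Mul(0, 3)), 2), 2) = Pow(Pow(Add(2, 0), 2), 2) = Pow(Pow(2, 2), 2) = Pow(4, 2) = 16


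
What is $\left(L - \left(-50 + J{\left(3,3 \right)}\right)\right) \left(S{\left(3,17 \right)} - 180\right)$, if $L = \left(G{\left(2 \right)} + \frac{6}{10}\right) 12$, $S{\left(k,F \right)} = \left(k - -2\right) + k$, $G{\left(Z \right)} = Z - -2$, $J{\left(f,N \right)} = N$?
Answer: $- \frac{87892}{5} \approx -17578.0$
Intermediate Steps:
$G{\left(Z \right)} = 2 + Z$ ($G{\left(Z \right)} = Z + 2 = 2 + Z$)
$S{\left(k,F \right)} = 2 + 2 k$ ($S{\left(k,F \right)} = \left(k + 2\right) + k = \left(2 + k\right) + k = 2 + 2 k$)
$L = \frac{276}{5}$ ($L = \left(\left(2 + 2\right) + \frac{6}{10}\right) 12 = \left(4 + 6 \cdot \frac{1}{10}\right) 12 = \left(4 + \frac{3}{5}\right) 12 = \frac{23}{5} \cdot 12 = \frac{276}{5} \approx 55.2$)
$\left(L - \left(-50 + J{\left(3,3 \right)}\right)\right) \left(S{\left(3,17 \right)} - 180\right) = \left(\frac{276}{5} + \left(50 - 3\right)\right) \left(\left(2 + 2 \cdot 3\right) - 180\right) = \left(\frac{276}{5} + \left(50 - 3\right)\right) \left(\left(2 + 6\right) - 180\right) = \left(\frac{276}{5} + 47\right) \left(8 - 180\right) = \frac{511}{5} \left(-172\right) = - \frac{87892}{5}$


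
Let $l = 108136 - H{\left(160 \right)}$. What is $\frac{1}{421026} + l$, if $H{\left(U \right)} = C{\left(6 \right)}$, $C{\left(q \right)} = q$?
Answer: $\frac{45525541381}{421026} \approx 1.0813 \cdot 10^{5}$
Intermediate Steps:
$H{\left(U \right)} = 6$
$l = 108130$ ($l = 108136 - 6 = 108130$)
$\frac{1}{421026} + l = \frac{1}{421026} + 108130 = \frac{45525541381}{421026}$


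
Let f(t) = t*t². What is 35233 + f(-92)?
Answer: -743455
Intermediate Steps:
f(t) = t³
35233 + f(-92) = 35233 + (-92)³ = 35233 - 778688 = -743455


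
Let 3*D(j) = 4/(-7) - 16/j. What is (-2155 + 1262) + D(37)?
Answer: -694121/777 ≈ -893.33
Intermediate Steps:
D(j) = -4/21 - 16/(3*j) (D(j) = (4/(-7) - 16/j)/3 = (4*(-⅐) - 16/j)/3 = (-4/7 - 16/j)/3 = -4/21 - 16/(3*j))
(-2155 + 1262) + D(37) = (-2155 + 1262) + (4/21)*(-28 - 1*37)/37 = -893 + (4/21)*(1/37)*(-28 - 37) = -893 + (4/21)*(1/37)*(-65) = -893 - 260/777 = -694121/777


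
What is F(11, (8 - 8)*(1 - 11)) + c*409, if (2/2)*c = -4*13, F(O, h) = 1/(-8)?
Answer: -170145/8 ≈ -21268.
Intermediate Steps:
F(O, h) = -⅛
c = -52 (c = -4*13 = -52)
F(11, (8 - 8)*(1 - 11)) + c*409 = -⅛ - 52*409 = -⅛ - 21268 = -170145/8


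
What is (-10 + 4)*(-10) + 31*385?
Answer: 11995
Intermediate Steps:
(-10 + 4)*(-10) + 31*385 = -6*(-10) + 11935 = 60 + 11935 = 11995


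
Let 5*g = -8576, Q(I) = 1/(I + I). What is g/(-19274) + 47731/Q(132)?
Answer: 607178418328/48185 ≈ 1.2601e+7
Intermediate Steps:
Q(I) = 1/(2*I)
g = -8576/5 (g = (⅕)*(-8576) = -8576/5 ≈ -1715.2)
g/(-19274) + 47731/Q(132) = -8576/5/(-19274) + 47731/(((½)/132)) = -8576/5*(-1/19274) + 47731/(((½)*(1/132))) = 4288/48185 + 47731/(1/264) = 4288/48185 + 47731*264 = 4288/48185 + 12600984 = 607178418328/48185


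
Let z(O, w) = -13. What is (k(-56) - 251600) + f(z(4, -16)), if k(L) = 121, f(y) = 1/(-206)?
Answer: -51804675/206 ≈ -2.5148e+5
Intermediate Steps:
f(y) = -1/206
(k(-56) - 251600) + f(z(4, -16)) = (121 - 251600) - 1/206 = -251479 - 1/206 = -51804675/206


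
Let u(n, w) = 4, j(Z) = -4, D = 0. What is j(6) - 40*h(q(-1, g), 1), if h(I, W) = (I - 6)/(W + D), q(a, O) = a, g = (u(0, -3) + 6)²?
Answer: 276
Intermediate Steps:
g = 100 (g = (4 + 6)² = 10² = 100)
h(I, W) = (-6 + I)/W (h(I, W) = (I - 6)/(W + 0) = (-6 + I)/W)
j(6) - 40*h(q(-1, g), 1) = -4 - 40*(-6 - 1)/1 = -4 - 40*(-7) = -4 + 280 = 276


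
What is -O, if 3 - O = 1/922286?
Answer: -2766857/922286 ≈ -3.0000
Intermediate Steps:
O = 2766857/922286 (O = 3 - 1/922286 = 2766857/922286 ≈ 3.0000)
-O = -1*2766857/922286 = -2766857/922286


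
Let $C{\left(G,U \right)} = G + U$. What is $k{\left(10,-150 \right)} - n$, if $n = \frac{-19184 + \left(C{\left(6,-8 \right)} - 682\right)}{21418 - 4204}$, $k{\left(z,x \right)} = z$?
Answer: $\frac{96004}{8607} \approx 11.154$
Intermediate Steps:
$n = - \frac{9934}{8607}$ ($n = \frac{-19184 + \left(\left(6 - 8\right) - 682\right)}{21418 - 4204} = \frac{-19184 - 684}{17214} = \left(-19184 - 684\right) \frac{1}{17214} = \left(-19868\right) \frac{1}{17214} = - \frac{9934}{8607} \approx -1.1542$)
$k{\left(10,-150 \right)} - n = 10 - - \frac{9934}{8607} = 10 + \frac{9934}{8607} = \frac{96004}{8607}$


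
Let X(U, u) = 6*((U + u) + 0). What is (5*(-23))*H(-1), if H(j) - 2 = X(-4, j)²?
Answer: -103730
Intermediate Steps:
X(U, u) = 6*U + 6*u (X(U, u) = 6*(U + u) = 6*U + 6*u)
H(j) = 2 + (-24 + 6*j)² (H(j) = 2 + (6*(-4) + 6*j)² = 2 + (-24 + 6*j)²)
(5*(-23))*H(-1) = (5*(-23))*(2 + 36*(-4 - 1)²) = -115*(2 + 36*(-5)²) = -115*(2 + 36*25) = -115*(2 + 900) = -115*902 = -103730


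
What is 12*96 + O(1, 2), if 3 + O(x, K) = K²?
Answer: 1153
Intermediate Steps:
O(x, K) = -3 + K²
12*96 + O(1, 2) = 12*96 + (-3 + 2²) = 1152 + (-3 + 4) = 1152 + 1 = 1153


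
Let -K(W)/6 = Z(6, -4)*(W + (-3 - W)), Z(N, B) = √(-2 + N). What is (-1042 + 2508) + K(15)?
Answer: 1502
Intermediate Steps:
K(W) = 36 (K(W) = -6*√(-2 + 6)*(W + (-3 - W)) = -6*√4*(-3) = -12*(-3) = -6*(-6) = 36)
(-1042 + 2508) + K(15) = (-1042 + 2508) + 36 = 1466 + 36 = 1502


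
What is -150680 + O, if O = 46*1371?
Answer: -87614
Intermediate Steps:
O = 63066
-150680 + O = -150680 + 63066 = -87614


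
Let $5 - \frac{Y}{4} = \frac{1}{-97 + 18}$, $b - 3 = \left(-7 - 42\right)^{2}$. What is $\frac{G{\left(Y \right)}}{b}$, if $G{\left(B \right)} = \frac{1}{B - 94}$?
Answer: $- \frac{79}{14044168} \approx -5.6251 \cdot 10^{-6}$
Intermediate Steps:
$b = 2404$ ($b = 3 + \left(-7 - 42\right)^{2} = 3 + \left(-49\right)^{2} = 3 + 2401 = 2404$)
$Y = \frac{1584}{79}$ ($Y = 20 - \frac{4}{-97 + 18} = 20 - \frac{4}{-79} = 20 - - \frac{4}{79} = 20 + \frac{4}{79} = \frac{1584}{79} \approx 20.051$)
$G{\left(B \right)} = \frac{1}{-94 + B}$
$\frac{G{\left(Y \right)}}{b} = \frac{1}{\left(-94 + \frac{1584}{79}\right) 2404} = \frac{1}{- \frac{5842}{79}} \cdot \frac{1}{2404} = \left(- \frac{79}{5842}\right) \frac{1}{2404} = - \frac{79}{14044168}$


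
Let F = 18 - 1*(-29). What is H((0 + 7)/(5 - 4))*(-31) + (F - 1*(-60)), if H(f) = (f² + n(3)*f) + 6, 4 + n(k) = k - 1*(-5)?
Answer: -2466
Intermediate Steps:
n(k) = 1 + k (n(k) = -4 + (k - 1*(-5)) = -4 + (k + 5) = -4 + (5 + k) = 1 + k)
H(f) = 6 + f² + 4*f (H(f) = (f² + (1 + 3)*f) + 6 = (f² + 4*f) + 6 = 6 + f² + 4*f)
F = 47 (F = 18 + 29 = 47)
H((0 + 7)/(5 - 4))*(-31) + (F - 1*(-60)) = (6 + ((0 + 7)/(5 - 4))² + 4*((0 + 7)/(5 - 4)))*(-31) + (47 - 1*(-60)) = (6 + (7/1)² + 4*(7/1))*(-31) + (47 + 60) = (6 + (7*1)² + 4*(7*1))*(-31) + 107 = (6 + 7² + 4*7)*(-31) + 107 = (6 + 49 + 28)*(-31) + 107 = 83*(-31) + 107 = -2573 + 107 = -2466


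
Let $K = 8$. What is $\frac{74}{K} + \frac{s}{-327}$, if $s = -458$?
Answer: $\frac{13931}{1308} \approx 10.651$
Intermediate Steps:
$\frac{74}{K} + \frac{s}{-327} = \frac{74}{8} - \frac{458}{-327} = 74 \cdot \frac{1}{8} - - \frac{458}{327} = \frac{37}{4} + \frac{458}{327} = \frac{13931}{1308}$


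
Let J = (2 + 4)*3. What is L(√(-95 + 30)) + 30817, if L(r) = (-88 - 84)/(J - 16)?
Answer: 30731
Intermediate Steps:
J = 18 (J = 6*3 = 18)
L(r) = -86 (L(r) = (-88 - 84)/(18 - 16) = -172/2 = -172*½ = -86)
L(√(-95 + 30)) + 30817 = -86 + 30817 = 30731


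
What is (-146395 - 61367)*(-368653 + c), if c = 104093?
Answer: 54965514720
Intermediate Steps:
(-146395 - 61367)*(-368653 + c) = (-146395 - 61367)*(-368653 + 104093) = -207762*(-264560) = 54965514720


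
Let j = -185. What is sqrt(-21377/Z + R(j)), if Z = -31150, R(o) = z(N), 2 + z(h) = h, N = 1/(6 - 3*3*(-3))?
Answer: I*sqrt(54247347462)/205590 ≈ 1.1329*I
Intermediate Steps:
N = 1/33 (N = 1/(6 - 9*(-3)) = 1/(6 + 27) = 1/33 ≈ 0.030303)
z(h) = -2 + h
R(o) = -65/33 (R(o) = -2 + 1/33 = -65/33)
sqrt(-21377/Z + R(j)) = sqrt(-21377/(-31150) - 65/33) = sqrt(-21377*(-1/31150) - 65/33) = sqrt(21377/31150 - 65/33) = sqrt(-1319309/1027950) = I*sqrt(54247347462)/205590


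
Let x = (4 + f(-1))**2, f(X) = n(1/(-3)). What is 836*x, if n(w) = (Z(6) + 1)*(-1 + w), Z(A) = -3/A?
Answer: 83600/9 ≈ 9288.9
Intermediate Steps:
n(w) = -1/2 + w/2 (n(w) = (-3/6 + 1)*(-1 + w) = (-3*1/6 + 1)*(-1 + w) = (-1/2 + 1)*(-1 + w) = (-1 + w)/2 = -1/2 + w/2)
f(X) = -2/3 (f(X) = -1/2 + (1/2)/(-3) = -1/2 + (1/2)*(-1/3) = -1/2 - 1/6 = -2/3)
x = 100/9 (x = (4 - 2/3)**2 = (10/3)**2 = 100/9 ≈ 11.111)
836*x = 836*(100/9) = 83600/9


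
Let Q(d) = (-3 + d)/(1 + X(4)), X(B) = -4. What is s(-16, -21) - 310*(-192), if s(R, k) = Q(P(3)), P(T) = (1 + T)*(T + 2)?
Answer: 178543/3 ≈ 59514.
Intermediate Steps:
P(T) = (1 + T)*(2 + T)
Q(d) = 1 - d/3 (Q(d) = (-3 + d)/(1 - 4) = (-3 + d)/(-3) = (-3 + d)*(-1/3) = 1 - d/3)
s(R, k) = -17/3 (s(R, k) = 1 - (2 + 3**2 + 3*3)/3 = 1 - (2 + 9 + 9)/3 = 1 - 1/3*20 = 1 - 20/3 = -17/3)
s(-16, -21) - 310*(-192) = -17/3 - 310*(-192) = -17/3 + 59520 = 178543/3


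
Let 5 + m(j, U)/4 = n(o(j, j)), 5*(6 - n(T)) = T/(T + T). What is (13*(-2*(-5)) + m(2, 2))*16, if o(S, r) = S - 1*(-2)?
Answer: 10688/5 ≈ 2137.6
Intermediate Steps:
o(S, r) = 2 + S (o(S, r) = S + 2 = 2 + S)
n(T) = 59/10 (n(T) = 6 - T/(5*(T + T)) = 6 - T/(5*(2*T)) = 6 - T*1/(2*T)/5 = 6 - 1/5*1/2 = 6 - 1/10 = 59/10)
m(j, U) = 18/5 (m(j, U) = -20 + 4*(59/10) = -20 + 118/5 = 18/5)
(13*(-2*(-5)) + m(2, 2))*16 = (13*(-2*(-5)) + 18/5)*16 = (13*10 + 18/5)*16 = (130 + 18/5)*16 = (668/5)*16 = 10688/5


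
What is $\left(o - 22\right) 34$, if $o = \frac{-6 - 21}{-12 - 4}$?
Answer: $- \frac{5525}{8} \approx -690.63$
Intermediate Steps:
$o = \frac{27}{16}$ ($o = - \frac{27}{-16} = \left(-27\right) \left(- \frac{1}{16}\right) = \frac{27}{16} \approx 1.6875$)
$\left(o - 22\right) 34 = \left(\frac{27}{16} - 22\right) 34 = \left(- \frac{325}{16}\right) 34 = - \frac{5525}{8}$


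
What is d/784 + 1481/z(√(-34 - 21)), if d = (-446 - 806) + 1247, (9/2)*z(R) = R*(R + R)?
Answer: -2612759/43120 ≈ -60.593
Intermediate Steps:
z(R) = 4*R²/9 (z(R) = 2*(R*(R + R))/9 = 2*(R*(2*R))/9 = 2*(2*R²)/9 = 4*R²/9)
d = -5 (d = -1252 + 1247 = -5)
d/784 + 1481/z(√(-34 - 21)) = -5/784 + 1481/((4*(√(-34 - 21))²/9)) = -5*1/784 + 1481/((4*(√(-55))²/9)) = -5/784 + 1481/((4*(I*√55)²/9)) = -5/784 + 1481/(((4/9)*(-55))) = -5/784 + 1481/(-220/9) = -5/784 + 1481*(-9/220) = -5/784 - 13329/220 = -2612759/43120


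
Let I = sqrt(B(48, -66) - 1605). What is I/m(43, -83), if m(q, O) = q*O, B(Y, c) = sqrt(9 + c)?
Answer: -sqrt(-1605 + I*sqrt(57))/3569 ≈ -2.6401e-5 - 0.011225*I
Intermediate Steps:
m(q, O) = O*q
I = sqrt(-1605 + I*sqrt(57)) (I = sqrt(sqrt(9 - 66) - 1605) = sqrt(sqrt(-57) - 1605) = sqrt(I*sqrt(57) - 1605) = sqrt(-1605 + I*sqrt(57)) ≈ 0.09423 + 40.063*I)
I/m(43, -83) = sqrt(-1605 + I*sqrt(57))/((-83*43)) = sqrt(-1605 + I*sqrt(57))/(-3569) = sqrt(-1605 + I*sqrt(57))*(-1/3569) = -sqrt(-1605 + I*sqrt(57))/3569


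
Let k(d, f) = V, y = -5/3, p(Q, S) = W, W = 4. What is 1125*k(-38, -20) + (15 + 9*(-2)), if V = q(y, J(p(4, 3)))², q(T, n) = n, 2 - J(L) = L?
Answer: 4497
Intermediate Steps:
p(Q, S) = 4
J(L) = 2 - L
y = -5/3 (y = -5*⅓ = -5/3 ≈ -1.6667)
V = 4 (V = (2 - 1*4)² = (2 - 4)² = (-2)² = 4)
k(d, f) = 4
1125*k(-38, -20) + (15 + 9*(-2)) = 1125*4 + (15 + 9*(-2)) = 4500 + (15 - 18) = 4500 - 3 = 4497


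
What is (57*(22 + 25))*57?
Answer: 152703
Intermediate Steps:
(57*(22 + 25))*57 = (57*47)*57 = 2679*57 = 152703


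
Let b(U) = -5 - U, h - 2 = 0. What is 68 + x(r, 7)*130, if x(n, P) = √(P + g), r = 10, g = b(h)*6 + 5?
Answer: 68 + 130*I*√30 ≈ 68.0 + 712.04*I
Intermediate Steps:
h = 2 (h = 2 + 0 = 2)
g = -37 (g = (-5 - 1*2)*6 + 5 = (-5 - 2)*6 + 5 = -7*6 + 5 = -42 + 5 = -37)
x(n, P) = √(-37 + P) (x(n, P) = √(P - 37) = √(-37 + P))
68 + x(r, 7)*130 = 68 + √(-37 + 7)*130 = 68 + √(-30)*130 = 68 + (I*√30)*130 = 68 + 130*I*√30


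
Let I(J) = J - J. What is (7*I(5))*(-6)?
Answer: 0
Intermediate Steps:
I(J) = 0
(7*I(5))*(-6) = (7*0)*(-6) = 0*(-6) = 0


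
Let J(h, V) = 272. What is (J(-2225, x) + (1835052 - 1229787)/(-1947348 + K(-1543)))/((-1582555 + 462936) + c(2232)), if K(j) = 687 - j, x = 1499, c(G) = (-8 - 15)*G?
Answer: -528466831/2277645647690 ≈ -0.00023202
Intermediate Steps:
c(G) = -23*G
(J(-2225, x) + (1835052 - 1229787)/(-1947348 + K(-1543)))/((-1582555 + 462936) + c(2232)) = (272 + (1835052 - 1229787)/(-1947348 + (687 - 1*(-1543))))/((-1582555 + 462936) - 23*2232) = (272 + 605265/(-1947348 + (687 + 1543)))/(-1119619 - 51336) = (272 + 605265/(-1947348 + 2230))/(-1170955) = (272 + 605265/(-1945118))*(-1/1170955) = (272 + 605265*(-1/1945118))*(-1/1170955) = (272 - 605265/1945118)*(-1/1170955) = (528466831/1945118)*(-1/1170955) = -528466831/2277645647690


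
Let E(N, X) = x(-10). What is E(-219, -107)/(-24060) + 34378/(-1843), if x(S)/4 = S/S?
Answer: -206785513/11085645 ≈ -18.653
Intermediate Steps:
x(S) = 4 (x(S) = 4*(S/S) = 4*1 = 4)
E(N, X) = 4
E(-219, -107)/(-24060) + 34378/(-1843) = 4/(-24060) + 34378/(-1843) = 4*(-1/24060) + 34378*(-1/1843) = -1/6015 - 34378/1843 = -206785513/11085645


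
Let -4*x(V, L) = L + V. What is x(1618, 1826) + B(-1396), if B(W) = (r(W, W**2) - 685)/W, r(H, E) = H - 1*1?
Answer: -599937/698 ≈ -859.51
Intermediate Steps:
x(V, L) = -L/4 - V/4 (x(V, L) = -(L + V)/4 = -L/4 - V/4)
r(H, E) = -1 + H (r(H, E) = H - 1 = -1 + H)
B(W) = (-686 + W)/W (B(W) = ((-1 + W) - 685)/W = (-686 + W)/W)
x(1618, 1826) + B(-1396) = (-1/4*1826 - 1/4*1618) + (-686 - 1396)/(-1396) = (-913/2 - 809/2) - 1/1396*(-2082) = -861 + 1041/698 = -599937/698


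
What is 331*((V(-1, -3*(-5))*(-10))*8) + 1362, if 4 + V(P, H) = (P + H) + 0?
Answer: -263438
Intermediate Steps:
V(P, H) = -4 + H + P (V(P, H) = -4 + ((P + H) + 0) = -4 + ((H + P) + 0) = -4 + (H + P) = -4 + H + P)
331*((V(-1, -3*(-5))*(-10))*8) + 1362 = 331*(((-4 - 3*(-5) - 1)*(-10))*8) + 1362 = 331*(((-4 + 15 - 1)*(-10))*8) + 1362 = 331*((10*(-10))*8) + 1362 = 331*(-100*8) + 1362 = 331*(-800) + 1362 = -264800 + 1362 = -263438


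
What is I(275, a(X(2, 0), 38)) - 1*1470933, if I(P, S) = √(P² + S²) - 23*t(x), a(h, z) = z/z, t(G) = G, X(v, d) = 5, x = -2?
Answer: -1470887 + √75626 ≈ -1.4706e+6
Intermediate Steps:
a(h, z) = 1
I(P, S) = 46 + √(P² + S²) (I(P, S) = √(P² + S²) - 23*(-2) = √(P² + S²) + 46 = 46 + √(P² + S²))
I(275, a(X(2, 0), 38)) - 1*1470933 = (46 + √(275² + 1²)) - 1*1470933 = (46 + √(75625 + 1)) - 1470933 = (46 + √75626) - 1470933 = -1470887 + √75626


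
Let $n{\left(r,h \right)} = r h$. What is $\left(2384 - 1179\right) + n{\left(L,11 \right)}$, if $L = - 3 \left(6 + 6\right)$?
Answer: $809$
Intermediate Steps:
$L = -36$ ($L = \left(-3\right) 12 = -36$)
$n{\left(r,h \right)} = h r$
$\left(2384 - 1179\right) + n{\left(L,11 \right)} = \left(2384 - 1179\right) + 11 \left(-36\right) = \left(2384 + \left(-1192 + 13\right)\right) - 396 = \left(2384 - 1179\right) - 396 = 1205 - 396 = 809$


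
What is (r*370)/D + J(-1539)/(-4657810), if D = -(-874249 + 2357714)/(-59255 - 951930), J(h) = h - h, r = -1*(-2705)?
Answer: 202408901450/296693 ≈ 6.8222e+5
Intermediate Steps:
r = 2705
J(h) = 0
D = 296693/202237 (D = -1483465/(-1011185) = -1483465*(-1)/1011185 = -1*(-296693/202237) = 296693/202237 ≈ 1.4671)
(r*370)/D + J(-1539)/(-4657810) = (2705*370)/(296693/202237) + 0/(-4657810) = 1000850*(202237/296693) + 0*(-1/4657810) = 202408901450/296693 + 0 = 202408901450/296693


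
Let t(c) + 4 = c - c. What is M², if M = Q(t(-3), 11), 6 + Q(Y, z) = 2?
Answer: 16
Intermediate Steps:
t(c) = -4 (t(c) = -4 + (c - c) = -4 + 0 = -4)
Q(Y, z) = -4 (Q(Y, z) = -6 + 2 = -4)
M = -4
M² = (-4)² = 16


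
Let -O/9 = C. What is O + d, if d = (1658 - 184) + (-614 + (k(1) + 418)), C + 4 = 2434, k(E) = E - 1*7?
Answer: -20598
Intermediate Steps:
k(E) = -7 + E (k(E) = E - 7 = -7 + E)
C = 2430 (C = -4 + 2434 = 2430)
O = -21870 (O = -9*2430 = -21870)
d = 1272 (d = (1658 - 184) + (-614 + ((-7 + 1) + 418)) = 1474 + (-614 + (-6 + 418)) = 1474 + (-614 + 412) = 1474 - 202 = 1272)
O + d = -21870 + 1272 = -20598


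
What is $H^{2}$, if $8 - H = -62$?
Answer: $4900$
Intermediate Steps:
$H = 70$ ($H = 8 - -62 = 8 + 62 = 70$)
$H^{2} = 70^{2} = 4900$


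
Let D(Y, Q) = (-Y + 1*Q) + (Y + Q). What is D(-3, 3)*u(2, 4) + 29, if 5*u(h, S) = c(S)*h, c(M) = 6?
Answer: 217/5 ≈ 43.400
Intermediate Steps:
D(Y, Q) = 2*Q (D(Y, Q) = (-Y + Q) + (Q + Y) = (Q - Y) + (Q + Y) = 2*Q)
u(h, S) = 6*h/5 (u(h, S) = (6*h)/5 = 6*h/5)
D(-3, 3)*u(2, 4) + 29 = (2*3)*((6/5)*2) + 29 = 6*(12/5) + 29 = 72/5 + 29 = 217/5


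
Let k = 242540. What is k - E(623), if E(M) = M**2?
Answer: -145589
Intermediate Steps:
k - E(623) = 242540 - 1*623**2 = 242540 - 1*388129 = 242540 - 388129 = -145589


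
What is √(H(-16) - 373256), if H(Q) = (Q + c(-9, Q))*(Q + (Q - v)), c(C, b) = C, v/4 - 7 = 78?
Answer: 2*I*√90989 ≈ 603.29*I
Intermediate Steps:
v = 340 (v = 28 + 4*78 = 28 + 312 = 340)
H(Q) = (-340 + 2*Q)*(-9 + Q) (H(Q) = (Q - 9)*(Q + (Q - 1*340)) = (-9 + Q)*(Q + (Q - 340)) = (-9 + Q)*(Q + (-340 + Q)) = (-9 + Q)*(-340 + 2*Q) = (-340 + 2*Q)*(-9 + Q))
√(H(-16) - 373256) = √((3060 - 358*(-16) + 2*(-16)²) - 373256) = √((3060 + 5728 + 2*256) - 373256) = √((3060 + 5728 + 512) - 373256) = √(9300 - 373256) = √(-363956) = 2*I*√90989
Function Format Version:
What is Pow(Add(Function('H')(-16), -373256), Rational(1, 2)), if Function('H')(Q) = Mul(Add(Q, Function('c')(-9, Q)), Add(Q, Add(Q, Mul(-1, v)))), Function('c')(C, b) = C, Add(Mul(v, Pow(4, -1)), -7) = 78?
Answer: Mul(2, I, Pow(90989, Rational(1, 2))) ≈ Mul(603.29, I)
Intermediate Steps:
v = 340 (v = Add(28, Mul(4, 78)) = Add(28, 312) = 340)
Function('H')(Q) = Mul(Add(-340, Mul(2, Q)), Add(-9, Q)) (Function('H')(Q) = Mul(Add(Q, -9), Add(Q, Add(Q, Mul(-1, 340)))) = Mul(Add(-9, Q), Add(Q, Add(Q, -340))) = Mul(Add(-9, Q), Add(Q, Add(-340, Q))) = Mul(Add(-9, Q), Add(-340, Mul(2, Q))) = Mul(Add(-340, Mul(2, Q)), Add(-9, Q)))
Pow(Add(Function('H')(-16), -373256), Rational(1, 2)) = Pow(Add(Add(3060, Mul(-358, -16), Mul(2, Pow(-16, 2))), -373256), Rational(1, 2)) = Pow(Add(Add(3060, 5728, Mul(2, 256)), -373256), Rational(1, 2)) = Pow(Add(Add(3060, 5728, 512), -373256), Rational(1, 2)) = Pow(Add(9300, -373256), Rational(1, 2)) = Pow(-363956, Rational(1, 2)) = Mul(2, I, Pow(90989, Rational(1, 2)))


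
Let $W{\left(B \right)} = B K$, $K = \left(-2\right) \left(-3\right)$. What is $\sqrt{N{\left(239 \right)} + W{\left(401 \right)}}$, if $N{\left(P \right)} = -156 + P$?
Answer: $\sqrt{2489} \approx 49.89$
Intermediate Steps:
$K = 6$
$W{\left(B \right)} = 6 B$ ($W{\left(B \right)} = B 6 = 6 B$)
$\sqrt{N{\left(239 \right)} + W{\left(401 \right)}} = \sqrt{\left(-156 + 239\right) + 6 \cdot 401} = \sqrt{83 + 2406} = \sqrt{2489}$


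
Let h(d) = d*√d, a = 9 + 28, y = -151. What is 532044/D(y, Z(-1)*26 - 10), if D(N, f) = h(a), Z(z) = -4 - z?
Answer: 532044*√37/1369 ≈ 2364.0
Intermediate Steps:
a = 37
h(d) = d^(3/2)
D(N, f) = 37*√37 (D(N, f) = 37^(3/2) = 37*√37)
532044/D(y, Z(-1)*26 - 10) = 532044/((37*√37)) = 532044*(√37/1369) = 532044*√37/1369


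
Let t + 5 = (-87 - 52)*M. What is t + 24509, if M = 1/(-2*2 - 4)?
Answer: 196171/8 ≈ 24521.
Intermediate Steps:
M = -1/8 (M = 1/(-4 - 4) = 1/(-8) = -1/8 ≈ -0.12500)
t = 99/8 (t = -5 + (-87 - 52)*(-1/8) = -5 - 139*(-1/8) = -5 + 139/8 = 99/8 ≈ 12.375)
t + 24509 = 99/8 + 24509 = 196171/8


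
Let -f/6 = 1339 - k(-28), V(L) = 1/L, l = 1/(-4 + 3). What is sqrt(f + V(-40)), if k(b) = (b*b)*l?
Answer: I*sqrt(5095210)/20 ≈ 112.86*I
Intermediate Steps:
l = -1 (l = 1/(-1) = -1)
k(b) = -b**2 (k(b) = (b*b)*(-1) = b**2*(-1) = -b**2)
f = -12738 (f = -6*(1339 - (-1)*(-28)**2) = -6*(1339 - (-1)*784) = -6*(1339 - 1*(-784)) = -6*(1339 + 784) = -6*2123 = -12738)
sqrt(f + V(-40)) = sqrt(-12738 + 1/(-40)) = sqrt(-12738 - 1/40) = sqrt(-509521/40) = I*sqrt(5095210)/20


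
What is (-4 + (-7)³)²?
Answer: 120409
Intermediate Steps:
(-4 + (-7)³)² = (-4 - 343)² = (-347)² = 120409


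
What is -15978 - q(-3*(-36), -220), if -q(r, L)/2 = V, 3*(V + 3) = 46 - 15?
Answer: -47890/3 ≈ -15963.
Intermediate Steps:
V = 22/3 (V = -3 + (46 - 15)/3 = -3 + (⅓)*31 = -3 + 31/3 = 22/3 ≈ 7.3333)
q(r, L) = -44/3 (q(r, L) = -2*22/3 = -44/3)
-15978 - q(-3*(-36), -220) = -15978 - 1*(-44/3) = -15978 + 44/3 = -47890/3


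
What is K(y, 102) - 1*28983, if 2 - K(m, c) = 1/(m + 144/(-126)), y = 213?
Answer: -42978830/1483 ≈ -28981.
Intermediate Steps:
K(m, c) = 2 - 1/(-8/7 + m) (K(m, c) = 2 - 1/(m + 144/(-126)) = 2 - 1/(m + 144*(-1/126)) = 2 - 1/(m - 8/7) = 2 - 1/(-8/7 + m))
K(y, 102) - 1*28983 = (-23 + 14*213)/(-8 + 7*213) - 1*28983 = (-23 + 2982)/(-8 + 1491) - 28983 = 2959/1483 - 28983 = -42978830/1483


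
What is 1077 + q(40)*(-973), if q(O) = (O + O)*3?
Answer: -232443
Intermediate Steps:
q(O) = 6*O (q(O) = (2*O)*3 = 6*O)
1077 + q(40)*(-973) = 1077 + (6*40)*(-973) = 1077 + 240*(-973) = 1077 - 233520 = -232443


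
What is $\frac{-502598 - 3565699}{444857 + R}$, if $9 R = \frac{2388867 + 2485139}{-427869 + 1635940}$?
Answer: $- \frac{44233124625783}{4836774441629} \approx -9.1452$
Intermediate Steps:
$R = \frac{4874006}{10872639}$ ($R = \frac{\left(2388867 + 2485139\right) \frac{1}{-427869 + 1635940}}{9} = \frac{4874006 \cdot \frac{1}{1208071}}{9} = \frac{1}{9} \cdot \frac{4874006}{1208071} = \frac{4874006}{10872639} \approx 0.44828$)
$\frac{-502598 - 3565699}{444857 + R} = \frac{-502598 - 3565699}{444857 + \frac{4874006}{10872639}} = - \frac{4068297}{\frac{4836774441629}{10872639}} = \left(-4068297\right) \frac{10872639}{4836774441629} = - \frac{44233124625783}{4836774441629}$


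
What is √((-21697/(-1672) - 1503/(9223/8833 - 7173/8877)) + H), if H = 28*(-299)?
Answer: 5*I*√32389700631880933990/234503852 ≈ 121.35*I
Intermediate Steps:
H = -8372
√((-21697/(-1672) - 1503/(9223/8833 - 7173/8877)) + H) = √((-21697/(-1672) - 1503/(9223/8833 - 7173/8877)) - 8372) = √((-21697*(-1/1672) - 1503/(9223*(1/8833) - 7173*1/8877)) - 8372) = √((21697/1672 - 1503/(9223/8833 - 2391/2959)) - 8372) = √((21697/1672 - 1503/561014/2376077) - 8372) = √((21697/1672 - 1503*2376077/561014) - 8372) = √((21697/1672 - 3571243731/561014) - 8372) = √(-2979473598737/469007704 - 8372) = √(-6906006096625/469007704) = 5*I*√32389700631880933990/234503852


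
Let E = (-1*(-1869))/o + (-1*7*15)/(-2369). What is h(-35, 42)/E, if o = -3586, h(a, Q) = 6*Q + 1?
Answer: -2149294202/4051131 ≈ -530.54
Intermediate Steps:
h(a, Q) = 1 + 6*Q
E = -4051131/8495234 (E = -1*(-1869)/(-3586) + (-1*7*15)/(-2369) = 1869*(-1/3586) - 7*15*(-1/2369) = -1869/3586 - 105*(-1/2369) = -1869/3586 + 105/2369 = -4051131/8495234 ≈ -0.47687)
h(-35, 42)/E = (1 + 6*42)/(-4051131/8495234) = (1 + 252)*(-8495234/4051131) = 253*(-8495234/4051131) = -2149294202/4051131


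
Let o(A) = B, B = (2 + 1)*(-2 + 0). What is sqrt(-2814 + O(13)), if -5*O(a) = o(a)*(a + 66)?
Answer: 2*I*sqrt(16995)/5 ≈ 52.146*I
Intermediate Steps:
B = -6 (B = 3*(-2) = -6)
o(A) = -6
O(a) = 396/5 + 6*a/5 (O(a) = -(-6)*(a + 66)/5 = -(-6)*(66 + a)/5 = -(-396 - 6*a)/5 = 396/5 + 6*a/5)
sqrt(-2814 + O(13)) = sqrt(-2814 + (396/5 + (6/5)*13)) = sqrt(-2814 + (396/5 + 78/5)) = sqrt(-2814 + 474/5) = sqrt(-13596/5) = 2*I*sqrt(16995)/5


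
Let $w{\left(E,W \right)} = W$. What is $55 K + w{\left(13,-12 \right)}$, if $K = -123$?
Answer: $-6777$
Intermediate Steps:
$55 K + w{\left(13,-12 \right)} = 55 \left(-123\right) - 12 = -6765 - 12 = -6777$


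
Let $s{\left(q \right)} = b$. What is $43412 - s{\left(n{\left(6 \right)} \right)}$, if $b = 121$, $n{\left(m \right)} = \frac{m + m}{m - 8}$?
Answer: $43291$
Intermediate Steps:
$n{\left(m \right)} = \frac{2 m}{-8 + m}$
$s{\left(q \right)} = 121$
$43412 - s{\left(n{\left(6 \right)} \right)} = 43412 - 121 = 43291$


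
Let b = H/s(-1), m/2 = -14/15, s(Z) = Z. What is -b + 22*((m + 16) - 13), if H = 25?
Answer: 749/15 ≈ 49.933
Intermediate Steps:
m = -28/15 (m = 2*(-14/15) = -28/15 ≈ -1.8667)
b = -25 (b = 25/(-1) = 25*(-1) = -25)
-b + 22*((m + 16) - 13) = -1*(-25) + 22*((-28/15 + 16) - 13) = 25 + 22*(212/15 - 13) = 25 + 22*(17/15) = 25 + 374/15 = 749/15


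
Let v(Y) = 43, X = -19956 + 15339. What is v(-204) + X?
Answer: -4574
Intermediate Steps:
X = -4617
v(-204) + X = 43 - 4617 = -4574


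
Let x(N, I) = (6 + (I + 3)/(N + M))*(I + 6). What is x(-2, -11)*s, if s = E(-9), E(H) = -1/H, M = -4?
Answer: -110/27 ≈ -4.0741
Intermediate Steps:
x(N, I) = (6 + I)*(6 + (3 + I)/(-4 + N)) (x(N, I) = (6 + (I + 3)/(N - 4))*(I + 6) = (6 + (3 + I)/(-4 + N))*(6 + I) = (6 + I)*(6 + (3 + I)/(-4 + N)))
s = ⅑ (s = -1/(-9) = -1*(-⅑) = ⅑ ≈ 0.11111)
x(-2, -11)*s = ((-126 + (-11)² - 15*(-11) + 36*(-2) + 6*(-11)*(-2))/(-4 - 2))*(⅑) = ((-126 + 121 + 165 - 72 + 132)/(-6))*(⅑) = -⅙*220*(⅑) = -110/3*⅑ = -110/27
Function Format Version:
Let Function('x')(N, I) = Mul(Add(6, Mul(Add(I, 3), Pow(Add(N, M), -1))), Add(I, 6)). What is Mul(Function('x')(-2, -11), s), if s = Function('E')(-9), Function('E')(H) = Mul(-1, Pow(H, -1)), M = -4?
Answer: Rational(-110, 27) ≈ -4.0741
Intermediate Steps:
Function('x')(N, I) = Mul(Add(6, I), Add(6, Mul(Pow(Add(-4, N), -1), Add(3, I)))) (Function('x')(N, I) = Mul(Add(6, Mul(Add(I, 3), Pow(Add(N, -4), -1))), Add(I, 6)) = Mul(Add(6, Mul(Add(3, I), Pow(Add(-4, N), -1))), Add(6, I)) = Mul(Add(6, Mul(Pow(Add(-4, N), -1), Add(3, I))), Add(6, I)) = Mul(Add(6, I), Add(6, Mul(Pow(Add(-4, N), -1), Add(3, I)))))
s = Rational(1, 9) (s = Mul(-1, Pow(-9, -1)) = Mul(-1, Rational(-1, 9)) = Rational(1, 9) ≈ 0.11111)
Mul(Function('x')(-2, -11), s) = Mul(Mul(Pow(Add(-4, -2), -1), Add(-126, Pow(-11, 2), Mul(-15, -11), Mul(36, -2), Mul(6, -11, -2))), Rational(1, 9)) = Mul(Mul(Pow(-6, -1), Add(-126, 121, 165, -72, 132)), Rational(1, 9)) = Mul(Mul(Rational(-1, 6), 220), Rational(1, 9)) = Mul(Rational(-110, 3), Rational(1, 9)) = Rational(-110, 27)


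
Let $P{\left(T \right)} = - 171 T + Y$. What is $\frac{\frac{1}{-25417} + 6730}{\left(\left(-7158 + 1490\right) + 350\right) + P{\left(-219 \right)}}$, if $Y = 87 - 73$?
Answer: $\frac{57018803}{272343155} \approx 0.20936$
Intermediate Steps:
$Y = 14$ ($Y = 87 - 73 = 14$)
$P{\left(T \right)} = 14 - 171 T$ ($P{\left(T \right)} = - 171 T + 14 = 14 - 171 T$)
$\frac{\frac{1}{-25417} + 6730}{\left(\left(-7158 + 1490\right) + 350\right) + P{\left(-219 \right)}} = \frac{\frac{1}{-25417} + 6730}{\left(\left(-7158 + 1490\right) + 350\right) + \left(14 - -37449\right)} = \frac{- \frac{1}{25417} + 6730}{\left(-5668 + 350\right) + \left(14 + 37449\right)} = \frac{171056409}{25417 \left(-5318 + 37463\right)} = \frac{171056409}{25417 \cdot 32145} = \frac{171056409}{25417} \cdot \frac{1}{32145} = \frac{57018803}{272343155}$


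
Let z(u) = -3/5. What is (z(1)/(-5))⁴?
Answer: 81/390625 ≈ 0.00020736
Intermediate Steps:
z(u) = -⅗ (z(u) = -3*⅕ = -⅗)
(z(1)/(-5))⁴ = (-⅗/(-5))⁴ = (-⅗*(-⅕))⁴ = (3/25)⁴ = 81/390625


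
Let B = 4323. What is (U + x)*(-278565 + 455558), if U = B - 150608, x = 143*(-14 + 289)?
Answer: -18931171280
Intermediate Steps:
x = 39325 (x = 143*275 = 39325)
U = -146285 (U = 4323 - 150608 = -146285)
(U + x)*(-278565 + 455558) = (-146285 + 39325)*(-278565 + 455558) = -106960*176993 = -18931171280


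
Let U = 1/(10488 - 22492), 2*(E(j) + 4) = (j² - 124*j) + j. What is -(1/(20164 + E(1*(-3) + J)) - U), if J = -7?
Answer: -32829/249983300 ≈ -0.00013132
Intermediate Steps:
E(j) = -4 + j²/2 - 123*j/2 (E(j) = -4 + ((j² - 124*j) + j)/2 = -4 + (j² - 123*j)/2 = -4 + (j²/2 - 123*j/2) = -4 + j²/2 - 123*j/2)
U = -1/12004 (U = 1/(-12004) = -1/12004 ≈ -8.3306e-5)
-(1/(20164 + E(1*(-3) + J)) - U) = -(1/(20164 + (-4 + (1*(-3) - 7)²/2 - 123*(1*(-3) - 7)/2)) - 1*(-1/12004)) = -(1/(20164 + (-4 + (-3 - 7)²/2 - 123*(-3 - 7)/2)) + 1/12004) = -(1/(20164 + (-4 + (½)*(-10)² - 123/2*(-10))) + 1/12004) = -(1/(20164 + (-4 + (½)*100 + 615)) + 1/12004) = -(1/(20164 + (-4 + 50 + 615)) + 1/12004) = -(1/(20164 + 661) + 1/12004) = -(1/20825 + 1/12004) = -1*32829/249983300 = -32829/249983300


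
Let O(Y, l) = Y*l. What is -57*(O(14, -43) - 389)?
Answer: 56487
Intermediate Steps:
-57*(O(14, -43) - 389) = -57*(14*(-43) - 389) = -57*(-602 - 389) = -57*(-991) = 56487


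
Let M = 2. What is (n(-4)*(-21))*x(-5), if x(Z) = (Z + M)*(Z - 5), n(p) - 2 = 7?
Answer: -5670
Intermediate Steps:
n(p) = 9 (n(p) = 2 + 7 = 9)
x(Z) = (-5 + Z)*(2 + Z) (x(Z) = (Z + 2)*(Z - 5) = (2 + Z)*(-5 + Z) = (-5 + Z)*(2 + Z))
(n(-4)*(-21))*x(-5) = (9*(-21))*(-10 + (-5)**2 - 3*(-5)) = -189*(-10 + 25 + 15) = -189*30 = -5670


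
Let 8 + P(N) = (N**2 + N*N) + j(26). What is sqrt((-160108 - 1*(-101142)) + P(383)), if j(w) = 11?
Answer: sqrt(234415) ≈ 484.16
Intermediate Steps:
P(N) = 3 + 2*N**2 (P(N) = -8 + ((N**2 + N*N) + 11) = -8 + ((N**2 + N**2) + 11) = -8 + (2*N**2 + 11) = -8 + (11 + 2*N**2) = 3 + 2*N**2)
sqrt((-160108 - 1*(-101142)) + P(383)) = sqrt((-160108 - 1*(-101142)) + (3 + 2*383**2)) = sqrt((-160108 + 101142) + (3 + 2*146689)) = sqrt(-58966 + (3 + 293378)) = sqrt(-58966 + 293381) = sqrt(234415)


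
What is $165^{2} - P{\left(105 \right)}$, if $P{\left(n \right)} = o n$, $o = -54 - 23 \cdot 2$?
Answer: $37725$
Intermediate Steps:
$o = -100$ ($o = -54 - 46 = -100$)
$P{\left(n \right)} = - 100 n$
$165^{2} - P{\left(105 \right)} = 165^{2} - \left(-100\right) 105 = 27225 - -10500 = 27225 + 10500 = 37725$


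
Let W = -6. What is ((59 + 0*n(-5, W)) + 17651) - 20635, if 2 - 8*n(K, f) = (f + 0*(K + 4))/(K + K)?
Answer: -2925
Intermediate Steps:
n(K, f) = ¼ - f/(16*K) (n(K, f) = ¼ - (f + 0*(K + 4))/(8*(K + K)) = ¼ - (f + 0*(4 + K))/(8*(2*K)) = ¼ - (f + 0)*1/(2*K)/8 = ¼ - f*1/(2*K)/8 = ¼ - f/(16*K))
((59 + 0*n(-5, W)) + 17651) - 20635 = ((59 + 0*((1/16)*(-1*(-6) + 4*(-5))/(-5))) + 17651) - 20635 = ((59 + 0*((1/16)*(-⅕)*(6 - 20))) + 17651) - 20635 = ((59 + 0*((1/16)*(-⅕)*(-14))) + 17651) - 20635 = ((59 + 0*(7/40)) + 17651) - 20635 = ((59 + 0) + 17651) - 20635 = (59 + 17651) - 20635 = 17710 - 20635 = -2925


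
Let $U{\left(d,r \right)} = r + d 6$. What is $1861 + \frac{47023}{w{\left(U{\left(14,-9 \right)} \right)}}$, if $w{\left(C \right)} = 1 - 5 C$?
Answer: $\frac{648991}{374} \approx 1735.3$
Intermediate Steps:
$U{\left(d,r \right)} = r + 6 d$
$1861 + \frac{47023}{w{\left(U{\left(14,-9 \right)} \right)}} = 1861 + \frac{47023}{1 - 5 \left(-9 + 6 \cdot 14\right)} = 1861 + \frac{47023}{1 - 5 \left(-9 + 84\right)} = 1861 + \frac{47023}{1 - 375} = 1861 + \frac{47023}{-374} = 1861 + 47023 \left(- \frac{1}{374}\right) = 1861 - \frac{47023}{374} = \frac{648991}{374}$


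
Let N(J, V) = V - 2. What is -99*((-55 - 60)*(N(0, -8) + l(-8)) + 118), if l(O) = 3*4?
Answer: 11088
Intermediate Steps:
N(J, V) = -2 + V
l(O) = 12
-99*((-55 - 60)*(N(0, -8) + l(-8)) + 118) = -99*((-55 - 60)*((-2 - 8) + 12) + 118) = -99*(-115*(-10 + 12) + 118) = -99*(-115*2 + 118) = -99*(-230 + 118) = -99*(-112) = 11088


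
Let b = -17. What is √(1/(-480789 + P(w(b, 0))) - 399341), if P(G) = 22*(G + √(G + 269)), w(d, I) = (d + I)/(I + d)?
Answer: √(-191989974548 + 26356506*√30)/√(480767 - 66*√30) ≈ 631.93*I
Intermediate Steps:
w(d, I) = 1 (w(d, I) = (I + d)/(I + d) = 1)
P(G) = 22*G + 22*√(269 + G) (P(G) = 22*(G + √(269 + G)) = 22*G + 22*√(269 + G))
√(1/(-480789 + P(w(b, 0))) - 399341) = √(1/(-480789 + (22*1 + 22*√(269 + 1))) - 399341) = √(1/(-480789 + (22 + 22*√270)) - 399341) = √(1/(-480789 + (22 + 22*(3*√30))) - 399341) = √(1/(-480789 + (22 + 66*√30)) - 399341) = √(1/(-480767 + 66*√30) - 399341) = √(-399341 + 1/(-480767 + 66*√30))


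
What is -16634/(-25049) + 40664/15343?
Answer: 1273807998/384326807 ≈ 3.3144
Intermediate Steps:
-16634/(-25049) + 40664/15343 = -16634*(-1/25049) + 40664*(1/15343) = 16634/25049 + 40664/15343 = 1273807998/384326807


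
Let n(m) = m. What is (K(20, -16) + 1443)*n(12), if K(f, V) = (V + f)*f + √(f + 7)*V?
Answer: 18276 - 576*√3 ≈ 17278.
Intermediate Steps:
K(f, V) = V*√(7 + f) + f*(V + f) (K(f, V) = f*(V + f) + √(7 + f)*V = f*(V + f) + V*√(7 + f) = V*√(7 + f) + f*(V + f))
(K(20, -16) + 1443)*n(12) = ((20² - 16*20 - 16*√(7 + 20)) + 1443)*12 = ((400 - 320 - 48*√3) + 1443)*12 = ((80 - 48*√3) + 1443)*12 = (1523 - 48*√3)*12 = 18276 - 576*√3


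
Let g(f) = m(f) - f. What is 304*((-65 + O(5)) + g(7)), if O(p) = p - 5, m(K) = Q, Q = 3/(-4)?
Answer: -22116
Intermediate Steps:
Q = -¾ (Q = 3*(-¼) = -¾ ≈ -0.75000)
m(K) = -¾
O(p) = -5 + p
g(f) = -¾ - f
304*((-65 + O(5)) + g(7)) = 304*((-65 + (-5 + 5)) + (-¾ - 1*7)) = 304*((-65 + 0) + (-¾ - 7)) = 304*(-65 - 31/4) = 304*(-291/4) = -22116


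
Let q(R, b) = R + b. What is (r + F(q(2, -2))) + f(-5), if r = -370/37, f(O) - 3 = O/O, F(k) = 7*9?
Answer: 57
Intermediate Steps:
F(k) = 63
f(O) = 4 (f(O) = 3 + O/O = 3 + 1 = 4)
r = -10 (r = -370*1/37 = -10)
(r + F(q(2, -2))) + f(-5) = (-10 + 63) + 4 = 53 + 4 = 57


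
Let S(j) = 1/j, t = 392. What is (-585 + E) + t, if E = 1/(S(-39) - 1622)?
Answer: -12209026/63259 ≈ -193.00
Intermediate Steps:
E = -39/63259 (E = 1/(1/(-39) - 1622) = 1/(-1/39 - 1622) = 1/(-63259/39) = -39/63259 ≈ -0.00061651)
(-585 + E) + t = (-585 - 39/63259) + 392 = -37006554/63259 + 392 = -12209026/63259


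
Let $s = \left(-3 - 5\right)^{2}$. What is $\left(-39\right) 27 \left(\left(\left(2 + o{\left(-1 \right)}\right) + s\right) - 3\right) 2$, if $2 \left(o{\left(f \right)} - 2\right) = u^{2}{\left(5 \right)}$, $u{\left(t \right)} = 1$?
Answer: $-137943$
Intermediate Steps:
$s = 64$ ($s = \left(-8\right)^{2} = 64$)
$o{\left(f \right)} = \frac{5}{2}$ ($o{\left(f \right)} = 2 + \frac{1^{2}}{2} = 2 + \frac{1}{2} \cdot 1 = 2 + \frac{1}{2} = \frac{5}{2}$)
$\left(-39\right) 27 \left(\left(\left(2 + o{\left(-1 \right)}\right) + s\right) - 3\right) 2 = \left(-39\right) 27 \left(\left(\left(2 + \frac{5}{2}\right) + 64\right) - 3\right) 2 = - 1053 \left(\left(\frac{9}{2} + 64\right) - 3\right) 2 = - 1053 \left(\frac{137}{2} - 3\right) 2 = - 1053 \cdot \frac{131}{2} \cdot 2 = \left(-1053\right) 131 = -137943$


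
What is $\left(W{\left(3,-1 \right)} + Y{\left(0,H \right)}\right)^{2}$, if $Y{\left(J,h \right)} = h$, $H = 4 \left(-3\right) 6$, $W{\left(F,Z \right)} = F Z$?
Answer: $5625$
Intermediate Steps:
$H = -72$ ($H = \left(-12\right) 6 = -72$)
$\left(W{\left(3,-1 \right)} + Y{\left(0,H \right)}\right)^{2} = \left(3 \left(-1\right) - 72\right)^{2} = \left(-3 - 72\right)^{2} = \left(-75\right)^{2} = 5625$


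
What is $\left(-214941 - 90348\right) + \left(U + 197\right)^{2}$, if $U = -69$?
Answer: $-288905$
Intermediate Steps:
$\left(-214941 - 90348\right) + \left(U + 197\right)^{2} = \left(-214941 - 90348\right) + \left(-69 + 197\right)^{2} = -305289 + 128^{2} = -305289 + 16384 = -288905$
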